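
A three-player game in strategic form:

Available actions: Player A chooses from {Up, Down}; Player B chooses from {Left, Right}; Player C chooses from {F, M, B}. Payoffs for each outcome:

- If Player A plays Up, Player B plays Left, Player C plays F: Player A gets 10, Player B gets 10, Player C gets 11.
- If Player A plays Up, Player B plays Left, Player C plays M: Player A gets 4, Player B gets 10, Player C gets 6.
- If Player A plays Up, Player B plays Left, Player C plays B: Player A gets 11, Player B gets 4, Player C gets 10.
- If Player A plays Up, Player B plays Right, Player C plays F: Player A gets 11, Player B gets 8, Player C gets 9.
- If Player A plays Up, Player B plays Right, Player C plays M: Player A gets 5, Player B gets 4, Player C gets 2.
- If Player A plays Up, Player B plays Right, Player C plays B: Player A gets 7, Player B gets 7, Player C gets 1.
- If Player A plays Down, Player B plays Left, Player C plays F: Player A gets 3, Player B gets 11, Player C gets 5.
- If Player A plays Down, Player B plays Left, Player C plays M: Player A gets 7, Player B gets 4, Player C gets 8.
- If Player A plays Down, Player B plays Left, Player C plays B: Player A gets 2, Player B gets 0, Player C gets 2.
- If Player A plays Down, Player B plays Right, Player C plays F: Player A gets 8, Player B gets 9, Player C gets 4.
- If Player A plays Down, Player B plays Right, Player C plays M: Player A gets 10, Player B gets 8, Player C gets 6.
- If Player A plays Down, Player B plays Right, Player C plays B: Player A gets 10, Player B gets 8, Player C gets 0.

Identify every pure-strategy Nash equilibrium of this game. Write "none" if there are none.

(Up, Left, F): Player A gets 10, best alternative 3; Player B gets 10, best alternative 8; Player C gets 11, best alternative 10. No profitable deviation — NE.
(Up, Left, M): Player A can switch to Down (4 → 7). Not NE.
(Up, Left, B): Player B can switch to Right (4 → 7). Not NE.
(Up, Right, F): Player B can switch to Left (8 → 10). Not NE.
(Up, Right, M): Player A can switch to Down (5 → 10). Not NE.
(Up, Right, B): Player A can switch to Down (7 → 10). Not NE.
(Down, Left, F): Player A can switch to Up (3 → 10). Not NE.
(Down, Left, M): Player B can switch to Right (4 → 8). Not NE.
(Down, Left, B): Player A can switch to Up (2 → 11). Not NE.
(Down, Right, F): Player A can switch to Up (8 → 11). Not NE.
(Down, Right, M): Player A gets 10, best alternative 5; Player B gets 8, best alternative 4; Player C gets 6, best alternative 4. No profitable deviation — NE.
(Down, Right, B): Player C can switch to F (0 → 4). Not NE.

Pure-strategy Nash equilibria: (Up, Left, F), (Down, Right, M)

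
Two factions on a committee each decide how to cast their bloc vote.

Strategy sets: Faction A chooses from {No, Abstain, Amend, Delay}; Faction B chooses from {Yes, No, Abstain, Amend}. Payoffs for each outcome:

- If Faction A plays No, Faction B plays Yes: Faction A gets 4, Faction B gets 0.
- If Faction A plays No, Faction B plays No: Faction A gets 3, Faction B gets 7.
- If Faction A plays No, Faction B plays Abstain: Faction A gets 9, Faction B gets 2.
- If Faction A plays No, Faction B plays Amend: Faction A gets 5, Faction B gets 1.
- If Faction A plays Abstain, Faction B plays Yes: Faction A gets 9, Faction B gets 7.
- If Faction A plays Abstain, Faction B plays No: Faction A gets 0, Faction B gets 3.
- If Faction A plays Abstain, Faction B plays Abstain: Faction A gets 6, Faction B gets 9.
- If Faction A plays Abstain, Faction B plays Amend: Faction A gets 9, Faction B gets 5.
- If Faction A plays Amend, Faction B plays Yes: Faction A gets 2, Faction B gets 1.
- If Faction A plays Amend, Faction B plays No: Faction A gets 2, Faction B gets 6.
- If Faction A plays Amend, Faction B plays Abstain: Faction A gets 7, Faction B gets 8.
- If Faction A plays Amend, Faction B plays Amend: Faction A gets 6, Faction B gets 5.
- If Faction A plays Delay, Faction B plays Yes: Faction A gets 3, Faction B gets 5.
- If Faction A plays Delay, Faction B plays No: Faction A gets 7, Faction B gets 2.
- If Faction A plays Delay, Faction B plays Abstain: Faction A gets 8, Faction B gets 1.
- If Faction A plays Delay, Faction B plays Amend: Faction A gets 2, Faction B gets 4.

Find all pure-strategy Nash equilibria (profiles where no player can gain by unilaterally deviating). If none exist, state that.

(No, Yes): Faction A can switch to Abstain (4 → 9). Not NE.
(No, No): Faction A can switch to Delay (3 → 7). Not NE.
(No, Abstain): Faction B can switch to No (2 → 7). Not NE.
(No, Amend): Faction A can switch to Abstain (5 → 9). Not NE.
(Abstain, Yes): Faction B can switch to Abstain (7 → 9). Not NE.
(Abstain, No): Faction A can switch to No (0 → 3). Not NE.
(Abstain, Abstain): Faction A can switch to No (6 → 9). Not NE.
(Abstain, Amend): Faction B can switch to Yes (5 → 7). Not NE.
(The remaining 8 profiles each have a profitable deviation by the same check.)

No pure-strategy Nash equilibrium.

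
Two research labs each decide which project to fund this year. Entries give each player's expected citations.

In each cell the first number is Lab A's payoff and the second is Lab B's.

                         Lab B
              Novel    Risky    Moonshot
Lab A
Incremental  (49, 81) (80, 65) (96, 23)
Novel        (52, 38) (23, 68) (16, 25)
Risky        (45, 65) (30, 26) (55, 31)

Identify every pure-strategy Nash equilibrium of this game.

Lab A against Novel: payoffs 49, 52, 45 → best response Novel.
Lab A against Risky: payoffs 80, 23, 30 → best response Incremental.
Lab A against Moonshot: payoffs 96, 16, 55 → best response Incremental.
Lab B against Incremental: payoffs 81, 65, 23 → best response Novel.
Lab B against Novel: payoffs 38, 68, 25 → best response Risky.
Lab B against Risky: payoffs 65, 26, 31 → best response Novel.
No profile is a mutual best response for all players.

This game has no pure Nash equilibrium.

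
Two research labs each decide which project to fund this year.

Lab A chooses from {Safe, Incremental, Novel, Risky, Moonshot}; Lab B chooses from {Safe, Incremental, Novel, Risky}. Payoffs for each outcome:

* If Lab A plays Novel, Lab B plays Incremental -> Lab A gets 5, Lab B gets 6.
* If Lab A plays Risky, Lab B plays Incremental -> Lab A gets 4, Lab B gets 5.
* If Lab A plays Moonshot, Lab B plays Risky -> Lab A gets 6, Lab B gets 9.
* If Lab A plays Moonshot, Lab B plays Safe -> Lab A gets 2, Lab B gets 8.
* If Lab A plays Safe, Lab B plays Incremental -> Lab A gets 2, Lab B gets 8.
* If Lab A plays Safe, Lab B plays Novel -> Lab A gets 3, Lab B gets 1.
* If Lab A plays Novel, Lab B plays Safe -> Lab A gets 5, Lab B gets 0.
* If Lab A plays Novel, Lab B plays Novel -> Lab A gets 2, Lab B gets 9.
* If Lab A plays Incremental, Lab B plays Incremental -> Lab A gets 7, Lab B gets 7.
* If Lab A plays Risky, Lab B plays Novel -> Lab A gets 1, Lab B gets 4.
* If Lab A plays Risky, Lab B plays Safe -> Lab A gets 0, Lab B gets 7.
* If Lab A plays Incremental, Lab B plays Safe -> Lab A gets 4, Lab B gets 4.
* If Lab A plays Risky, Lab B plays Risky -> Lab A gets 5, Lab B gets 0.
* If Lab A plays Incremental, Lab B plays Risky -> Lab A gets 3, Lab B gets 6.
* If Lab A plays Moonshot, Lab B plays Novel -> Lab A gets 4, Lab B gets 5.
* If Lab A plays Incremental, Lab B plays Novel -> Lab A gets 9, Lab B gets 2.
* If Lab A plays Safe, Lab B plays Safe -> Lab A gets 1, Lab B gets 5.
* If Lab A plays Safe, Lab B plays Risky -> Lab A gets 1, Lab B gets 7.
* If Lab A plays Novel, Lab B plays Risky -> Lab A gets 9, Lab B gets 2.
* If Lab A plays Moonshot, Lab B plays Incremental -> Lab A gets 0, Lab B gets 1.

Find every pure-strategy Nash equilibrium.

The unique pure-strategy Nash equilibrium is (Incremental, Incremental).

Check each profile: it is a Nash equilibrium iff no player can strictly gain by switching unilaterally.
(Safe, Safe): Lab A can switch to Incremental (1 → 4). Not NE.
(Safe, Incremental): Lab A can switch to Incremental (2 → 7). Not NE.
(Safe, Novel): Lab A can switch to Incremental (3 → 9). Not NE.
(Safe, Risky): Lab A can switch to Incremental (1 → 3). Not NE.
(Incremental, Safe): Lab A can switch to Novel (4 → 5). Not NE.
(Incremental, Incremental): Lab A gets 7, best alternative 5; Lab B gets 7, best alternative 6. No profitable deviation — NE.
(Incremental, Novel): Lab B can switch to Safe (2 → 4). Not NE.
(Incremental, Risky): Lab A can switch to Novel (3 → 9). Not NE.
(Novel, Safe): Lab B can switch to Incremental (0 → 6). Not NE.
(Novel, Incremental): Lab A can switch to Incremental (5 → 7). Not NE.
(Novel, Novel): Lab A can switch to Safe (2 → 3). Not NE.
(Novel, Risky): Lab B can switch to Incremental (2 → 6). Not NE.
(Risky, Safe): Lab A can switch to Safe (0 → 1). Not NE.
(The remaining 7 profiles each have a profitable deviation by the same check.)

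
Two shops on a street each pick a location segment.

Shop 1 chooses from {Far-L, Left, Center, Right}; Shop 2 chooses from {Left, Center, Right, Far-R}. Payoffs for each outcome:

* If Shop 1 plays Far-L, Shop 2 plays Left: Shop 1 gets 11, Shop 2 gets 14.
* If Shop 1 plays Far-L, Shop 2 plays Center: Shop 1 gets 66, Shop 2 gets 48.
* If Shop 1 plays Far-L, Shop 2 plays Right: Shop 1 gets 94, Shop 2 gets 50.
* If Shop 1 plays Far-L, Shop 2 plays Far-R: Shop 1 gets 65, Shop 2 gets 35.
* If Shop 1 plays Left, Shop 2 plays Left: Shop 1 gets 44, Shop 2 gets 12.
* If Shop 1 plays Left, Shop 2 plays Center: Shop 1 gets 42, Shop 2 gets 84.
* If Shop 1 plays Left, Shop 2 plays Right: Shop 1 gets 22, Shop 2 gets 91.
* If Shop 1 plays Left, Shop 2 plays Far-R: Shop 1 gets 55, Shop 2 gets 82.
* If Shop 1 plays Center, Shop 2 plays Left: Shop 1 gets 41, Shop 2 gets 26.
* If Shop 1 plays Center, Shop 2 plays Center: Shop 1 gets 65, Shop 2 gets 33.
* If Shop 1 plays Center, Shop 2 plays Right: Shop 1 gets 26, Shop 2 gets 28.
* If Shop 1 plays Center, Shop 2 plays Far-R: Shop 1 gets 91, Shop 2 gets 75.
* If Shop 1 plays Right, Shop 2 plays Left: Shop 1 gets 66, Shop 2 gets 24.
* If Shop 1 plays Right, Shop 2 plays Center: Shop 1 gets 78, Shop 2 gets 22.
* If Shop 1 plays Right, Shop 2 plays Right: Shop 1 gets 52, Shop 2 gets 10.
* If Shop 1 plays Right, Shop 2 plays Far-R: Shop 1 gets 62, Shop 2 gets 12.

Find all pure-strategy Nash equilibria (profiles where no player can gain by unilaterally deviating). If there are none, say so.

The pure Nash equilibria are (Far-L, Right) and (Center, Far-R) and (Right, Left).

For each player, find the best response to each opponent profile; mutual best responses are the pure NE.
Shop 1 against Left: payoffs 11, 44, 41, 66 → best response Right.
Shop 1 against Center: payoffs 66, 42, 65, 78 → best response Right.
Shop 1 against Right: payoffs 94, 22, 26, 52 → best response Far-L.
Shop 1 against Far-R: payoffs 65, 55, 91, 62 → best response Center.
Shop 2 against Far-L: payoffs 14, 48, 50, 35 → best response Right.
Shop 2 against Left: payoffs 12, 84, 91, 82 → best response Right.
Shop 2 against Center: payoffs 26, 33, 28, 75 → best response Far-R.
Shop 2 against Right: payoffs 24, 22, 10, 12 → best response Left.
Mutual best responses: (Far-L, Right); (Center, Far-R); (Right, Left).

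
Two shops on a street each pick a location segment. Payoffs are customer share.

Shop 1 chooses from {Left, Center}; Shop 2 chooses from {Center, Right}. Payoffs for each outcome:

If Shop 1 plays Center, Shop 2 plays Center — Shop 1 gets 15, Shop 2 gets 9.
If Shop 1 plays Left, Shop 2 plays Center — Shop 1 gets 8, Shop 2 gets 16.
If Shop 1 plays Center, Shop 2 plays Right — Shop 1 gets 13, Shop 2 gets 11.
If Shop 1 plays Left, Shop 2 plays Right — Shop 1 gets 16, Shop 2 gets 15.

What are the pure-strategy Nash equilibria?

For each strategy profile, look for a profitable unilateral deviation.
(Left, Center): Shop 1 can switch to Center (8 → 15). Not NE.
(Left, Right): Shop 2 can switch to Center (15 → 16). Not NE.
(Center, Center): Shop 2 can switch to Right (9 → 11). Not NE.
(Center, Right): Shop 1 can switch to Left (13 → 16). Not NE.

There is no pure-strategy Nash equilibrium.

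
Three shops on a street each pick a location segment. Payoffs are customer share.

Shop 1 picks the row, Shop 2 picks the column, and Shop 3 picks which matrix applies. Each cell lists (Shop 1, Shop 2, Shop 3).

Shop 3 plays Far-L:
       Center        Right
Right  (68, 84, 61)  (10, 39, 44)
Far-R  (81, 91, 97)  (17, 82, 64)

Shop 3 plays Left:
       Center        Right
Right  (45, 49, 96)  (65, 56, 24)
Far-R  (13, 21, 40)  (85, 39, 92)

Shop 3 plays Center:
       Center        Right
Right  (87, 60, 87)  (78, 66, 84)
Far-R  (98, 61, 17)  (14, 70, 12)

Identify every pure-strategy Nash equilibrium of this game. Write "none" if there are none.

(Right, Right, Center) and (Far-R, Center, Far-L) and (Far-R, Right, Left)

Shop 1 against (Center, Far-L): payoffs 68, 81 → best response Far-R.
Shop 1 against (Center, Left): payoffs 45, 13 → best response Right.
Shop 1 against (Center, Center): payoffs 87, 98 → best response Far-R.
Shop 1 against (Right, Far-L): payoffs 10, 17 → best response Far-R.
Shop 1 against (Right, Left): payoffs 65, 85 → best response Far-R.
Shop 1 against (Right, Center): payoffs 78, 14 → best response Right.
Shop 2 against (Right, Far-L): payoffs 84, 39 → best response Center.
Shop 2 against (Right, Left): payoffs 49, 56 → best response Right.
Shop 2 against (Right, Center): payoffs 60, 66 → best response Right.
Shop 2 against (Far-R, Far-L): payoffs 91, 82 → best response Center.
Shop 2 against (Far-R, Left): payoffs 21, 39 → best response Right.
Shop 2 against (Far-R, Center): payoffs 61, 70 → best response Right.
Shop 3 against (Right, Center): payoffs 61, 96, 87 → best response Left.
Shop 3 against (Right, Right): payoffs 44, 24, 84 → best response Center.
Shop 3 against (Far-R, Center): payoffs 97, 40, 17 → best response Far-L.
Shop 3 against (Far-R, Right): payoffs 64, 92, 12 → best response Left.
Mutual best responses: (Right, Right, Center); (Far-R, Center, Far-L); (Far-R, Right, Left).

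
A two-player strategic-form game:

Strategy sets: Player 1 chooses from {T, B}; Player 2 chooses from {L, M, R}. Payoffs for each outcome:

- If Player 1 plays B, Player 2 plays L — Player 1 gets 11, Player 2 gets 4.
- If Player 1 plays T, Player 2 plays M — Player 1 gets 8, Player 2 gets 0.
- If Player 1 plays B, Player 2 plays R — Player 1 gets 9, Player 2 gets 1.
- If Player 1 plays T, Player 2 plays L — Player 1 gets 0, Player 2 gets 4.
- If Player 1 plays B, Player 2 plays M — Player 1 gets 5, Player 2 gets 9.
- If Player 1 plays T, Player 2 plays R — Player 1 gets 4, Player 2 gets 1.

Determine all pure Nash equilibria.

none

(T, L): Player 1 can switch to B (0 → 11). Not NE.
(T, M): Player 2 can switch to L (0 → 4). Not NE.
(T, R): Player 1 can switch to B (4 → 9). Not NE.
(B, L): Player 2 can switch to M (4 → 9). Not NE.
(B, M): Player 1 can switch to T (5 → 8). Not NE.
(B, R): Player 2 can switch to L (1 → 4). Not NE.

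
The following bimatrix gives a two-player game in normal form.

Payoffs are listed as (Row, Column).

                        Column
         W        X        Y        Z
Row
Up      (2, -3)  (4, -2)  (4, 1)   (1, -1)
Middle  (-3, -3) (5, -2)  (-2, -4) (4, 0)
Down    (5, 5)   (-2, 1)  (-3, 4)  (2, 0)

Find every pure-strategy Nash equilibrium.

Row against W: payoffs 2, -3, 5 → best response Down.
Row against X: payoffs 4, 5, -2 → best response Middle.
Row against Y: payoffs 4, -2, -3 → best response Up.
Row against Z: payoffs 1, 4, 2 → best response Middle.
Column against Up: payoffs -3, -2, 1, -1 → best response Y.
Column against Middle: payoffs -3, -2, -4, 0 → best response Z.
Column against Down: payoffs 5, 1, 4, 0 → best response W.
Mutual best responses: (Up, Y); (Middle, Z); (Down, W).

The pure Nash equilibria are (Up, Y); (Middle, Z); (Down, W).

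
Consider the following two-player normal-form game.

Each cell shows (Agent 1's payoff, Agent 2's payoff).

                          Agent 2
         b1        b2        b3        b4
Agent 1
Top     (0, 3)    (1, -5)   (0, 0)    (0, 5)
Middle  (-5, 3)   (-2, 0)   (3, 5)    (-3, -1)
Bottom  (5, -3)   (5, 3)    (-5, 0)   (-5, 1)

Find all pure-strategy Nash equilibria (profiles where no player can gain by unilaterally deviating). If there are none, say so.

Pure-strategy Nash equilibria: (Top, b4), (Middle, b3), (Bottom, b2)

Agent 1 against b1: payoffs 0, -5, 5 → best response Bottom.
Agent 1 against b2: payoffs 1, -2, 5 → best response Bottom.
Agent 1 against b3: payoffs 0, 3, -5 → best response Middle.
Agent 1 against b4: payoffs 0, -3, -5 → best response Top.
Agent 2 against Top: payoffs 3, -5, 0, 5 → best response b4.
Agent 2 against Middle: payoffs 3, 0, 5, -1 → best response b3.
Agent 2 against Bottom: payoffs -3, 3, 0, 1 → best response b2.
Mutual best responses: (Top, b4); (Middle, b3); (Bottom, b2).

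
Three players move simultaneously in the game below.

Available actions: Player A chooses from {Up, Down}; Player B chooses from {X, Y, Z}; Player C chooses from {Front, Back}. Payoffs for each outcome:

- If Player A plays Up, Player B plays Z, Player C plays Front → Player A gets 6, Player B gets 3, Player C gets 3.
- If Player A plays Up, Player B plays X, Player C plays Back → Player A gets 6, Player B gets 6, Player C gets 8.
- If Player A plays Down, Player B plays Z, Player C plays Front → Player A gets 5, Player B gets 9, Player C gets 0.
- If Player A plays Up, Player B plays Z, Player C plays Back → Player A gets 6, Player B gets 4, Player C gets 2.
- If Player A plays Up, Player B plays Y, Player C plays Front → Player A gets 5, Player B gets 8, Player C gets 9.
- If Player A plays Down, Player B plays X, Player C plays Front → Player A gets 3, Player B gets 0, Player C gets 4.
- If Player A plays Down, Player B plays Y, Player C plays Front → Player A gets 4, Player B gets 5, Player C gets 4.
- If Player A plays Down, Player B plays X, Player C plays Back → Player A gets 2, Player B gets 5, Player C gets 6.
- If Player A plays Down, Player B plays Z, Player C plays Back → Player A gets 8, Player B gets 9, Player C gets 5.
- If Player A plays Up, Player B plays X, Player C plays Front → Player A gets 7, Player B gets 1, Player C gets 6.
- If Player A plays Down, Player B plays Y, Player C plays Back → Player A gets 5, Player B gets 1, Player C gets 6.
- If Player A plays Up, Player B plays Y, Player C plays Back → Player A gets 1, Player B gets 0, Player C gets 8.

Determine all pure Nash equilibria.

Pure-strategy Nash equilibria: (Up, X, Back); (Up, Y, Front); (Down, Z, Back)

Player A against (X, Front): payoffs 7, 3 → best response Up.
Player A against (X, Back): payoffs 6, 2 → best response Up.
Player A against (Y, Front): payoffs 5, 4 → best response Up.
Player A against (Y, Back): payoffs 1, 5 → best response Down.
Player A against (Z, Front): payoffs 6, 5 → best response Up.
Player A against (Z, Back): payoffs 6, 8 → best response Down.
Player B against (Up, Front): payoffs 1, 8, 3 → best response Y.
Player B against (Up, Back): payoffs 6, 0, 4 → best response X.
Player B against (Down, Front): payoffs 0, 5, 9 → best response Z.
Player B against (Down, Back): payoffs 5, 1, 9 → best response Z.
Player C against (Up, X): payoffs 6, 8 → best response Back.
Player C against (Up, Y): payoffs 9, 8 → best response Front.
Player C against (Up, Z): payoffs 3, 2 → best response Front.
Player C against (Down, X): payoffs 4, 6 → best response Back.
Player C against (Down, Y): payoffs 4, 6 → best response Back.
Player C against (Down, Z): payoffs 0, 5 → best response Back.
Mutual best responses: (Up, X, Back); (Up, Y, Front); (Down, Z, Back).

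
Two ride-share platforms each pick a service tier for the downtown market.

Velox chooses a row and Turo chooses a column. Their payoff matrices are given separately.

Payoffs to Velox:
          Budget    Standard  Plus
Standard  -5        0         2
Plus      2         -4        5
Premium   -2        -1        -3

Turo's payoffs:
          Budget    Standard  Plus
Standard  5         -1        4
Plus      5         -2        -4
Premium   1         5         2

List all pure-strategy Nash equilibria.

(Standard, Budget): Velox can switch to Plus (-5 → 2). Not NE.
(Standard, Standard): Turo can switch to Budget (-1 → 5). Not NE.
(Standard, Plus): Velox can switch to Plus (2 → 5). Not NE.
(Plus, Budget): Velox gets 2, best alternative -2; Turo gets 5, best alternative -2. No profitable deviation — NE.
(Plus, Standard): Velox can switch to Standard (-4 → 0). Not NE.
(Plus, Plus): Turo can switch to Budget (-4 → 5). Not NE.
(Premium, Budget): Velox can switch to Plus (-2 → 2). Not NE.
(The remaining 2 profiles each have a profitable deviation by the same check.)

The unique pure-strategy Nash equilibrium is (Plus, Budget).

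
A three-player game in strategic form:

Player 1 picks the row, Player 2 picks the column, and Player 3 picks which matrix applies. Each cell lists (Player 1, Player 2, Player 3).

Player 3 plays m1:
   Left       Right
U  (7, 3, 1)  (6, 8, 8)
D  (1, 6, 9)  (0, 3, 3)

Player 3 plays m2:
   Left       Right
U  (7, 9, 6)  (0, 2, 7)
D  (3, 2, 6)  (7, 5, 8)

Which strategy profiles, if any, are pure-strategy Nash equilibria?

Check each profile: it is a Nash equilibrium iff no player can strictly gain by switching unilaterally.
(U, Left, m1): Player 2 can switch to Right (3 → 8). Not NE.
(U, Left, m2): Player 1 gets 7, best alternative 3; Player 2 gets 9, best alternative 2; Player 3 gets 6, best alternative 1. No profitable deviation — NE.
(U, Right, m1): Player 1 gets 6, best alternative 0; Player 2 gets 8, best alternative 3; Player 3 gets 8, best alternative 7. No profitable deviation — NE.
(U, Right, m2): Player 1 can switch to D (0 → 7). Not NE.
(D, Left, m1): Player 1 can switch to U (1 → 7). Not NE.
(D, Left, m2): Player 1 can switch to U (3 → 7). Not NE.
(D, Right, m1): Player 1 can switch to U (0 → 6). Not NE.
(D, Right, m2): Player 1 gets 7, best alternative 0; Player 2 gets 5, best alternative 2; Player 3 gets 8, best alternative 3. No profitable deviation — NE.

The pure Nash equilibria are (U, Left, m2) and (U, Right, m1) and (D, Right, m2).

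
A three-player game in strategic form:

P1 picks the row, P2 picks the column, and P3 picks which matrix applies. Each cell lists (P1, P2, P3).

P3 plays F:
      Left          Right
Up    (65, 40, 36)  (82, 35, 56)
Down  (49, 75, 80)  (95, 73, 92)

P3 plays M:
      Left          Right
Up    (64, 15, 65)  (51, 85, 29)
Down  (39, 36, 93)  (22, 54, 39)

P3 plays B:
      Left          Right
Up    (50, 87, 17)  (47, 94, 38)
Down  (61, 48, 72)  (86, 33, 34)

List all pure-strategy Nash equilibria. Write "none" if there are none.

There is no pure-strategy Nash equilibrium.

(Up, Left, F): P3 can switch to M (36 → 65). Not NE.
(Up, Left, M): P2 can switch to Right (15 → 85). Not NE.
(Up, Left, B): P1 can switch to Down (50 → 61). Not NE.
(Up, Right, F): P1 can switch to Down (82 → 95). Not NE.
(Up, Right, M): P3 can switch to F (29 → 56). Not NE.
(Up, Right, B): P1 can switch to Down (47 → 86). Not NE.
(Down, Left, F): P1 can switch to Up (49 → 65). Not NE.
(Down, Left, M): P1 can switch to Up (39 → 64). Not NE.
(The remaining 4 profiles each have a profitable deviation by the same check.)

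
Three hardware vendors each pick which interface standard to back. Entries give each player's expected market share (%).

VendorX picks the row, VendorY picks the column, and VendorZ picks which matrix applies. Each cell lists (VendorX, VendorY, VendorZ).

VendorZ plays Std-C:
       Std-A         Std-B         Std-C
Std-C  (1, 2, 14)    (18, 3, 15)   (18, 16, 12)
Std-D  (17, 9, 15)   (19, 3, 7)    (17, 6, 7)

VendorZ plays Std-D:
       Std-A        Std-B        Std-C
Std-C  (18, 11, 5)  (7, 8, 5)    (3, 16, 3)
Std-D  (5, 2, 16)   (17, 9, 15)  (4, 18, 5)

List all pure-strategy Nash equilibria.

For each player, find the best response to each opponent profile; mutual best responses are the pure NE.
VendorX against (Std-A, Std-C): payoffs 1, 17 → best response Std-D.
VendorX against (Std-A, Std-D): payoffs 18, 5 → best response Std-C.
VendorX against (Std-B, Std-C): payoffs 18, 19 → best response Std-D.
VendorX against (Std-B, Std-D): payoffs 7, 17 → best response Std-D.
VendorX against (Std-C, Std-C): payoffs 18, 17 → best response Std-C.
VendorX against (Std-C, Std-D): payoffs 3, 4 → best response Std-D.
VendorY against (Std-C, Std-C): payoffs 2, 3, 16 → best response Std-C.
VendorY against (Std-C, Std-D): payoffs 11, 8, 16 → best response Std-C.
VendorY against (Std-D, Std-C): payoffs 9, 3, 6 → best response Std-A.
VendorY against (Std-D, Std-D): payoffs 2, 9, 18 → best response Std-C.
VendorZ against (Std-C, Std-A): payoffs 14, 5 → best response Std-C.
VendorZ against (Std-C, Std-B): payoffs 15, 5 → best response Std-C.
VendorZ against (Std-C, Std-C): payoffs 12, 3 → best response Std-C.
VendorZ against (Std-D, Std-A): payoffs 15, 16 → best response Std-D.
VendorZ against (Std-D, Std-B): payoffs 7, 15 → best response Std-D.
VendorZ against (Std-D, Std-C): payoffs 7, 5 → best response Std-C.
Mutual best responses: (Std-C, Std-C, Std-C).

(Std-C, Std-C, Std-C)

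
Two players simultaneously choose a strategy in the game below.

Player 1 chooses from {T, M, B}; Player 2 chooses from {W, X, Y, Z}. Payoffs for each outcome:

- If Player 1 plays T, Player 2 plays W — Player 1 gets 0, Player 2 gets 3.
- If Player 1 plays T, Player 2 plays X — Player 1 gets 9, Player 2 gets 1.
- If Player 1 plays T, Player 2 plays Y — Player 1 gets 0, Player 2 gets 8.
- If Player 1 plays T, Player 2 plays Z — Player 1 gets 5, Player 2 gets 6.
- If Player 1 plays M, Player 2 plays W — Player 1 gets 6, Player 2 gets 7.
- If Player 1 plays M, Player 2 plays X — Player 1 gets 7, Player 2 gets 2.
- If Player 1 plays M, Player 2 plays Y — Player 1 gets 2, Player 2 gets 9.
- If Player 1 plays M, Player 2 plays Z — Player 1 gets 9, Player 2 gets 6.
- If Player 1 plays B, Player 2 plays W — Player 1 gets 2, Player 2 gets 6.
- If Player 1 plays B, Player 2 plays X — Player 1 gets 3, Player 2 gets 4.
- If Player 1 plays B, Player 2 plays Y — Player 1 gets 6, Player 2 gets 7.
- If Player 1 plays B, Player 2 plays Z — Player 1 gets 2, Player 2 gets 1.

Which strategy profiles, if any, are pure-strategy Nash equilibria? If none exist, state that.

Player 1 against W: payoffs 0, 6, 2 → best response M.
Player 1 against X: payoffs 9, 7, 3 → best response T.
Player 1 against Y: payoffs 0, 2, 6 → best response B.
Player 1 against Z: payoffs 5, 9, 2 → best response M.
Player 2 against T: payoffs 3, 1, 8, 6 → best response Y.
Player 2 against M: payoffs 7, 2, 9, 6 → best response Y.
Player 2 against B: payoffs 6, 4, 7, 1 → best response Y.
Mutual best responses: (B, Y).

The unique pure-strategy Nash equilibrium is (B, Y).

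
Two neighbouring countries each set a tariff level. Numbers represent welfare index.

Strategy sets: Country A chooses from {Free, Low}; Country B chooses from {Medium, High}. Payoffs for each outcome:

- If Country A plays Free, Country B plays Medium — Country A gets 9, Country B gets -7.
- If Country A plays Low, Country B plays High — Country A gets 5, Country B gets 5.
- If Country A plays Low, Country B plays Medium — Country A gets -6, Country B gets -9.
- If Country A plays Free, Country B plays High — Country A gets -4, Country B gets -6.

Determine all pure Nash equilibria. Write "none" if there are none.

Country A against Medium: payoffs 9, -6 → best response Free.
Country A against High: payoffs -4, 5 → best response Low.
Country B against Free: payoffs -7, -6 → best response High.
Country B against Low: payoffs -9, 5 → best response High.
Mutual best responses: (Low, High).

(Low, High)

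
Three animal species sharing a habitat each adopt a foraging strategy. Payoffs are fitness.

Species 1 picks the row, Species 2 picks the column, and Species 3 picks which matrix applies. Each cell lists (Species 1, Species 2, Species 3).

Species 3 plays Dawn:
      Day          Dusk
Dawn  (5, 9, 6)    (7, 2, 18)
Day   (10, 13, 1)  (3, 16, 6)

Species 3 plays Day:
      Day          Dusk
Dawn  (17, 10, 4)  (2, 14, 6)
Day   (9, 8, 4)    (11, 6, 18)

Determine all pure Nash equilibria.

none

Species 1 against (Day, Dawn): payoffs 5, 10 → best response Day.
Species 1 against (Day, Day): payoffs 17, 9 → best response Dawn.
Species 1 against (Dusk, Dawn): payoffs 7, 3 → best response Dawn.
Species 1 against (Dusk, Day): payoffs 2, 11 → best response Day.
Species 2 against (Dawn, Dawn): payoffs 9, 2 → best response Day.
Species 2 against (Dawn, Day): payoffs 10, 14 → best response Dusk.
Species 2 against (Day, Dawn): payoffs 13, 16 → best response Dusk.
Species 2 against (Day, Day): payoffs 8, 6 → best response Day.
Species 3 against (Dawn, Day): payoffs 6, 4 → best response Dawn.
Species 3 against (Dawn, Dusk): payoffs 18, 6 → best response Dawn.
Species 3 against (Day, Day): payoffs 1, 4 → best response Day.
Species 3 against (Day, Dusk): payoffs 6, 18 → best response Day.
No profile is a mutual best response for all players.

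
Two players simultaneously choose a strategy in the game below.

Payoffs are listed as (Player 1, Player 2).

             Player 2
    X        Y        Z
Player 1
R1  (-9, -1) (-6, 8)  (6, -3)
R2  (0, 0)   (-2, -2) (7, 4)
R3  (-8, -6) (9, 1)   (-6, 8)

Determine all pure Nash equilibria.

Player 1 against X: payoffs -9, 0, -8 → best response R2.
Player 1 against Y: payoffs -6, -2, 9 → best response R3.
Player 1 against Z: payoffs 6, 7, -6 → best response R2.
Player 2 against R1: payoffs -1, 8, -3 → best response Y.
Player 2 against R2: payoffs 0, -2, 4 → best response Z.
Player 2 against R3: payoffs -6, 1, 8 → best response Z.
Mutual best responses: (R2, Z).

Pure NE: (R2, Z)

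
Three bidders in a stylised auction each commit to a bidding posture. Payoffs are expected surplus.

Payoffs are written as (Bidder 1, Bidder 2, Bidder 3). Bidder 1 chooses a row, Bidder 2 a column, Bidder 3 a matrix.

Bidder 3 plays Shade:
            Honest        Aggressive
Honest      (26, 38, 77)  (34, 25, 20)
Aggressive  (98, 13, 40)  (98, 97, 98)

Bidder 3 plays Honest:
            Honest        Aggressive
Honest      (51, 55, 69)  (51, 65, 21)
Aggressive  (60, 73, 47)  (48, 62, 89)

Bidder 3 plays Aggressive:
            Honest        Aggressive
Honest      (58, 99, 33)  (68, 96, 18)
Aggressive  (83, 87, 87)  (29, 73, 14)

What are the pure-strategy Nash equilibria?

Pure-strategy Nash equilibria: (Honest, Aggressive, Honest), (Aggressive, Honest, Aggressive), (Aggressive, Aggressive, Shade)

For each player, find the best response to each opponent profile; mutual best responses are the pure NE.
Bidder 1 against (Honest, Shade): payoffs 26, 98 → best response Aggressive.
Bidder 1 against (Honest, Honest): payoffs 51, 60 → best response Aggressive.
Bidder 1 against (Honest, Aggressive): payoffs 58, 83 → best response Aggressive.
Bidder 1 against (Aggressive, Shade): payoffs 34, 98 → best response Aggressive.
Bidder 1 against (Aggressive, Honest): payoffs 51, 48 → best response Honest.
Bidder 1 against (Aggressive, Aggressive): payoffs 68, 29 → best response Honest.
Bidder 2 against (Honest, Shade): payoffs 38, 25 → best response Honest.
Bidder 2 against (Honest, Honest): payoffs 55, 65 → best response Aggressive.
Bidder 2 against (Honest, Aggressive): payoffs 99, 96 → best response Honest.
Bidder 2 against (Aggressive, Shade): payoffs 13, 97 → best response Aggressive.
Bidder 2 against (Aggressive, Honest): payoffs 73, 62 → best response Honest.
Bidder 2 against (Aggressive, Aggressive): payoffs 87, 73 → best response Honest.
Bidder 3 against (Honest, Honest): payoffs 77, 69, 33 → best response Shade.
Bidder 3 against (Honest, Aggressive): payoffs 20, 21, 18 → best response Honest.
Bidder 3 against (Aggressive, Honest): payoffs 40, 47, 87 → best response Aggressive.
Bidder 3 against (Aggressive, Aggressive): payoffs 98, 89, 14 → best response Shade.
Mutual best responses: (Honest, Aggressive, Honest); (Aggressive, Honest, Aggressive); (Aggressive, Aggressive, Shade).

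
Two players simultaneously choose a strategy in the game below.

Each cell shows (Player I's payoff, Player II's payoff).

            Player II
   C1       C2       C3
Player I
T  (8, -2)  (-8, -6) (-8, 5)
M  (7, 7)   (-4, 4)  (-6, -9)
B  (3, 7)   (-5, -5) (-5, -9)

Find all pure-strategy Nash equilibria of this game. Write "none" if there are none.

(T, C1): Player II can switch to C3 (-2 → 5). Not NE.
(T, C2): Player I can switch to M (-8 → -4). Not NE.
(T, C3): Player I can switch to M (-8 → -6). Not NE.
(M, C1): Player I can switch to T (7 → 8). Not NE.
(M, C2): Player II can switch to C1 (4 → 7). Not NE.
(M, C3): Player I can switch to B (-6 → -5). Not NE.
(B, C1): Player I can switch to T (3 → 8). Not NE.
(B, C2): Player I can switch to M (-5 → -4). Not NE.
(B, C3): Player II can switch to C1 (-9 → 7). Not NE.

This game has no pure Nash equilibrium.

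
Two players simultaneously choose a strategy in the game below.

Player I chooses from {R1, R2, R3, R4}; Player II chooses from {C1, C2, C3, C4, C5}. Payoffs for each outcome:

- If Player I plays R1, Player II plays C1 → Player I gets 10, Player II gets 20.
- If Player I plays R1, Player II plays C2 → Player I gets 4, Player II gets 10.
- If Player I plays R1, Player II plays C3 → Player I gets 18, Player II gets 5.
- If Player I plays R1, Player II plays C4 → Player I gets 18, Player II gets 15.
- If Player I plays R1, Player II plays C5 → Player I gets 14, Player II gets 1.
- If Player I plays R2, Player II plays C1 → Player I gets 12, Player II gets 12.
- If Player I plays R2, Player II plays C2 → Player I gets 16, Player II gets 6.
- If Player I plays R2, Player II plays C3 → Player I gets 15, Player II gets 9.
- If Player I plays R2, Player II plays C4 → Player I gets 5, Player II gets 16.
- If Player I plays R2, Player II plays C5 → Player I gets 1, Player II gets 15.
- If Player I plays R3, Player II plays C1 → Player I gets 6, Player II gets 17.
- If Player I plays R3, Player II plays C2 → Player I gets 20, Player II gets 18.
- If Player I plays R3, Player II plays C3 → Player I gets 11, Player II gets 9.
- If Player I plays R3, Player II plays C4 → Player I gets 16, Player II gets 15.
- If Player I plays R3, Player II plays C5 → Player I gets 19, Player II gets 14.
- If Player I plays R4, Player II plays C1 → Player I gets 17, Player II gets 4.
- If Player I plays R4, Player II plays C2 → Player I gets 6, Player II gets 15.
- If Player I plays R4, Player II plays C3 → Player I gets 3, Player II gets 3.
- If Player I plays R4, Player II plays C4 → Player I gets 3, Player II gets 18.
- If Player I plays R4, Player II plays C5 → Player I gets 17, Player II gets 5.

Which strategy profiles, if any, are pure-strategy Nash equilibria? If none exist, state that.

(R3, C2)

Player I against C1: payoffs 10, 12, 6, 17 → best response R4.
Player I against C2: payoffs 4, 16, 20, 6 → best response R3.
Player I against C3: payoffs 18, 15, 11, 3 → best response R1.
Player I against C4: payoffs 18, 5, 16, 3 → best response R1.
Player I against C5: payoffs 14, 1, 19, 17 → best response R3.
Player II against R1: payoffs 20, 10, 5, 15, 1 → best response C1.
Player II against R2: payoffs 12, 6, 9, 16, 15 → best response C4.
Player II against R3: payoffs 17, 18, 9, 15, 14 → best response C2.
Player II against R4: payoffs 4, 15, 3, 18, 5 → best response C4.
Mutual best responses: (R3, C2).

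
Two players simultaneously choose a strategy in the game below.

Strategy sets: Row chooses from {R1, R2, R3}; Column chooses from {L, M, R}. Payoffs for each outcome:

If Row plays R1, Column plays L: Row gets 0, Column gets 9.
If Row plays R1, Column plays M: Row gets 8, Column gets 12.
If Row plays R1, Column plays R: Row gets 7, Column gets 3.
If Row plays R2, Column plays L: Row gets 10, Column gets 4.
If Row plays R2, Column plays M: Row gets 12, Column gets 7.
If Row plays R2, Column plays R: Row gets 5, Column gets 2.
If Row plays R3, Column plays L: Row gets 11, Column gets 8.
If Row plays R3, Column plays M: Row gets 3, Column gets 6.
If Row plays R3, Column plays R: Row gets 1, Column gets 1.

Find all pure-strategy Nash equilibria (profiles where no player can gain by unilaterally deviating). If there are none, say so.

(R2, M), (R3, L)

Row against L: payoffs 0, 10, 11 → best response R3.
Row against M: payoffs 8, 12, 3 → best response R2.
Row against R: payoffs 7, 5, 1 → best response R1.
Column against R1: payoffs 9, 12, 3 → best response M.
Column against R2: payoffs 4, 7, 2 → best response M.
Column against R3: payoffs 8, 6, 1 → best response L.
Mutual best responses: (R2, M); (R3, L).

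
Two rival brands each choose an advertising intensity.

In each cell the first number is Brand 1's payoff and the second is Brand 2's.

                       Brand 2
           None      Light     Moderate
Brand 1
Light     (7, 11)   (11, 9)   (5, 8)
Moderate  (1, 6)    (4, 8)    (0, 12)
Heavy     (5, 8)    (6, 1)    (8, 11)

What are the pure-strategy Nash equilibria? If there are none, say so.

Pure-strategy Nash equilibria: (Light, None) and (Heavy, Moderate)

For each player, find the best response to each opponent profile; mutual best responses are the pure NE.
Brand 1 against None: payoffs 7, 1, 5 → best response Light.
Brand 1 against Light: payoffs 11, 4, 6 → best response Light.
Brand 1 against Moderate: payoffs 5, 0, 8 → best response Heavy.
Brand 2 against Light: payoffs 11, 9, 8 → best response None.
Brand 2 against Moderate: payoffs 6, 8, 12 → best response Moderate.
Brand 2 against Heavy: payoffs 8, 1, 11 → best response Moderate.
Mutual best responses: (Light, None); (Heavy, Moderate).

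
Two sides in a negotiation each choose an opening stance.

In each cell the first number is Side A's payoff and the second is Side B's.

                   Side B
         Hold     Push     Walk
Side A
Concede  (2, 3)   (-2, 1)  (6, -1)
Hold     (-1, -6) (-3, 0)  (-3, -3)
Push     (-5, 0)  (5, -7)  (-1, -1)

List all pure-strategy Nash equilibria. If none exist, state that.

Side A against Hold: payoffs 2, -1, -5 → best response Concede.
Side A against Push: payoffs -2, -3, 5 → best response Push.
Side A against Walk: payoffs 6, -3, -1 → best response Concede.
Side B against Concede: payoffs 3, 1, -1 → best response Hold.
Side B against Hold: payoffs -6, 0, -3 → best response Push.
Side B against Push: payoffs 0, -7, -1 → best response Hold.
Mutual best responses: (Concede, Hold).

(Concede, Hold)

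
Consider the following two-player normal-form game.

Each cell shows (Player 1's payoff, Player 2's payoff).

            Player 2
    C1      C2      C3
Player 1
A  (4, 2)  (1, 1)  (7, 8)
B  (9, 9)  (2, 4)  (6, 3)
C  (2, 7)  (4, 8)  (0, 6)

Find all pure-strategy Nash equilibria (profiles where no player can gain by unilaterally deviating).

For each strategy profile, look for a profitable unilateral deviation.
(A, C1): Player 1 can switch to B (4 → 9). Not NE.
(A, C2): Player 1 can switch to B (1 → 2). Not NE.
(A, C3): Player 1 gets 7, best alternative 6; Player 2 gets 8, best alternative 2. No profitable deviation — NE.
(B, C1): Player 1 gets 9, best alternative 4; Player 2 gets 9, best alternative 4. No profitable deviation — NE.
(B, C2): Player 1 can switch to C (2 → 4). Not NE.
(B, C3): Player 1 can switch to A (6 → 7). Not NE.
(C, C1): Player 1 can switch to A (2 → 4). Not NE.
(C, C2): Player 1 gets 4, best alternative 2; Player 2 gets 8, best alternative 7. No profitable deviation — NE.
(C, C3): Player 1 can switch to A (0 → 7). Not NE.

The pure Nash equilibria are (A, C3), (B, C1), (C, C2).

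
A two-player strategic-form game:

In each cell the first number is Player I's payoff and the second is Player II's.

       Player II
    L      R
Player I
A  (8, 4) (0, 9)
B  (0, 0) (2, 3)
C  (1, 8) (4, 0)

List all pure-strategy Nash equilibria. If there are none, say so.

(A, L): Player II can switch to R (4 → 9). Not NE.
(A, R): Player I can switch to B (0 → 2). Not NE.
(B, L): Player I can switch to A (0 → 8). Not NE.
(B, R): Player I can switch to C (2 → 4). Not NE.
(C, L): Player I can switch to A (1 → 8). Not NE.
(C, R): Player II can switch to L (0 → 8). Not NE.

No pure-strategy Nash equilibrium.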